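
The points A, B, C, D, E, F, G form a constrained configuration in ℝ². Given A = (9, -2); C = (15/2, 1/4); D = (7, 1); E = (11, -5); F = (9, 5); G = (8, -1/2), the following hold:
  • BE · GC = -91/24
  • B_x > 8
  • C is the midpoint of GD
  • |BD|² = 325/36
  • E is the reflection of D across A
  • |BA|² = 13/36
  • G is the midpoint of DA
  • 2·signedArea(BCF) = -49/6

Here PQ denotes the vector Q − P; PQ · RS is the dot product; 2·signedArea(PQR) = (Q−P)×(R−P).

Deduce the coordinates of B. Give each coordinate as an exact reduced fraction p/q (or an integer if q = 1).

B = (26/3, -3/2)

1. B_x = 26/3  [BE · GC = -91/24 ∩ 2·signedArea(BCF) = -49/6]
2. B_y = -3/2  [BE · GC = -91/24 ∩ 2·signedArea(BCF) = -49/6]
   → B = (26/3, -3/2)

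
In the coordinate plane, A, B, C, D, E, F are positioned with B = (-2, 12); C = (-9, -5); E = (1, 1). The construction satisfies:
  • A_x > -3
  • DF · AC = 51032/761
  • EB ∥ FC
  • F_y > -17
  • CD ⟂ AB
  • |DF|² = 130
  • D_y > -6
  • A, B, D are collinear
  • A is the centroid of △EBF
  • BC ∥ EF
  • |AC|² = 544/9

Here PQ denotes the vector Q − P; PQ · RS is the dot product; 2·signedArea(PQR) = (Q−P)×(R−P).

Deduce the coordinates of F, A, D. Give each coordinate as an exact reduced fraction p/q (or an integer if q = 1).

A = (-7/3, -1)
D = (-1857/761, -3933/761)
F = (-6, -16)

1. F_x = -6  [EB ∥ FC ∩ BC ∥ EF]
2. F_y = -16  [EB ∥ FC ∩ BC ∥ EF]
   → F = (-6, -16)
3. A_x = -7/3  [A is the centroid of △EBF]
4. A_y = -1  [A is the centroid of △EBF]
   → A = (-7/3, -1)
5. D_x = -1857/761  [A, B, D are collinear ∩ CD ⟂ AB]
6. D_y = -3933/761  [A, B, D are collinear ∩ CD ⟂ AB]
   → D = (-1857/761, -3933/761)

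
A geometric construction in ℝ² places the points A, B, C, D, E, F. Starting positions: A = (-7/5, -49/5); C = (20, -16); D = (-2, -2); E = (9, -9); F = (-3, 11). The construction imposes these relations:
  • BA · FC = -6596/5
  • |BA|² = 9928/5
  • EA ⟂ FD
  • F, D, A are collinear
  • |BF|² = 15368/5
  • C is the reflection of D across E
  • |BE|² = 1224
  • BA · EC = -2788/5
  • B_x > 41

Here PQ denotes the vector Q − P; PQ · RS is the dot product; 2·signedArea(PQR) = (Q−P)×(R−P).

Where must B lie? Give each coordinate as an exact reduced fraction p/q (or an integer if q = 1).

1. B_x = 207/5  [BA · FC = -6596/5 ∩ BA · EC = -2788/5]
2. B_y = -111/5  [BA · FC = -6596/5 ∩ BA · EC = -2788/5]
   → B = (207/5, -111/5)

B = (207/5, -111/5)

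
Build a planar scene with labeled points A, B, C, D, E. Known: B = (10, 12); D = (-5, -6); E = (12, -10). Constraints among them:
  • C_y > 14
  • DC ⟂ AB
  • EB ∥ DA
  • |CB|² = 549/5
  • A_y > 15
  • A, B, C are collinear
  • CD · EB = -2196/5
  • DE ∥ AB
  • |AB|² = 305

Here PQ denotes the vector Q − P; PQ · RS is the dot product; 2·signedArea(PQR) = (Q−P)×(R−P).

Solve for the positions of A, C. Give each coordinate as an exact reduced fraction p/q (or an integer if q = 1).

A = (-7, 16)
C = (-1/5, 72/5)

1. A_x = -7  [DE ∥ AB ∩ EB ∥ DA]
2. A_y = 16  [DE ∥ AB ∩ EB ∥ DA]
   → A = (-7, 16)
3. C_x = -1/5  [A, B, C are collinear ∩ DC ⟂ AB]
4. C_y = 72/5  [A, B, C are collinear ∩ DC ⟂ AB]
   → C = (-1/5, 72/5)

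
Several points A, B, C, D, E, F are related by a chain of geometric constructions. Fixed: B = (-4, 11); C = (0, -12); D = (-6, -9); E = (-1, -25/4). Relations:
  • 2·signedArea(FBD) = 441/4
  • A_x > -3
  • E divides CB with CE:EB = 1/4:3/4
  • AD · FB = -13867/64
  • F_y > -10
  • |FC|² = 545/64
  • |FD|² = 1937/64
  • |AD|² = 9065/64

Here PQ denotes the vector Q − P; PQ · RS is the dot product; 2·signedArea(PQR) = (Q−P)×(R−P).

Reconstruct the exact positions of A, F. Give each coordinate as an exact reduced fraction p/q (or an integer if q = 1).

1. F_x = -1/2  [line 20·x + -2·y + -33/4 = 0 ∩ |FC|² = 545/64]
2. F_y = -73/8  [line 20·x + -2·y + -33/4 = 0 ∩ |FC|² = 545/64]
   → F = (-1/2, -73/8)
3. A_x = -5/2  [line 7/2·x + -161/8·y + 3619/64 = 0 ∩ |AD|² = 9065/64]
4. A_y = 19/8  [line 7/2·x + -161/8·y + 3619/64 = 0 ∩ |AD|² = 9065/64]
   → A = (-5/2, 19/8)

A = (-5/2, 19/8)
F = (-1/2, -73/8)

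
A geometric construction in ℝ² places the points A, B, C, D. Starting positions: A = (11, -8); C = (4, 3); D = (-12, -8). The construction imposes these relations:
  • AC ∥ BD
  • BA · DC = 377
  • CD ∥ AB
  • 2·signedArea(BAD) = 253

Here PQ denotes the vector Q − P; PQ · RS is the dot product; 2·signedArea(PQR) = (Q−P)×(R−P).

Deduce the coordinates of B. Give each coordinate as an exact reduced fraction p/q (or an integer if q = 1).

B = (-5, -19)

1. B_x = -5  [AC ∥ BD ∩ CD ∥ AB]
2. B_y = -19  [AC ∥ BD ∩ CD ∥ AB]
   → B = (-5, -19)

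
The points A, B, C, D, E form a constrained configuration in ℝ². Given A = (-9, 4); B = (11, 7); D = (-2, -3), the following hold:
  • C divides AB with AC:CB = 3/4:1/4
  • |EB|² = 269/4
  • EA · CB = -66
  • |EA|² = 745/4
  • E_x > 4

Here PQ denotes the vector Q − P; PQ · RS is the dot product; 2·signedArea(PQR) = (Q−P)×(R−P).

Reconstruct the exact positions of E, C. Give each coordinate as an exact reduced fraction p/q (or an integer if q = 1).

1. C_x = 6  [C divides AB with AC:CB = 3/4:1/4]
2. C_y = 25/4  [C divides AB with AC:CB = 3/4:1/4]
   → C = (6, 25/4)
3. E_x = 9/2  [line -5·x + -3/4·y + 24 = 0 ∩ |EB|² = 269/4]
4. E_y = 2  [line -5·x + -3/4·y + 24 = 0 ∩ |EB|² = 269/4]
   → E = (9/2, 2)

C = (6, 25/4)
E = (9/2, 2)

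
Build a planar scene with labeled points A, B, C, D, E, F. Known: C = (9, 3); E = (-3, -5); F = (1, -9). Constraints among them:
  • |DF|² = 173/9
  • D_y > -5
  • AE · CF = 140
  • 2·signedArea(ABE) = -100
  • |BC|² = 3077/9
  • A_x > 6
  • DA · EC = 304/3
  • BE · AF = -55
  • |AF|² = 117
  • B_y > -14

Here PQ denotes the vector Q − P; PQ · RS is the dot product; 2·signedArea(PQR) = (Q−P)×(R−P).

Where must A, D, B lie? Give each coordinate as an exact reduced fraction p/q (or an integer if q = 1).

A = (7, 0)
B = (1/3, -40/3)
D = (5/3, -14/3)

1. A_x = 7  [line 8·x + 12·y + -56 = 0 ∩ |AF|² = 117]
2. A_y = 0  [line 8·x + 12·y + -56 = 0 ∩ |AF|² = 117]
   → A = (7, 0)
3. D_x = 5/3  [line -12·x + -8·y + -52/3 = 0 ∩ |DF|² = 173/9]
4. D_y = -14/3  [line -12·x + -8·y + -52/3 = 0 ∩ |DF|² = 173/9]
   → D = (5/3, -14/3)
5. B_x = 1/3  [BE · AF = -55 ∩ 2·signedArea(ABE) = -100]
6. B_y = -40/3  [BE · AF = -55 ∩ 2·signedArea(ABE) = -100]
   → B = (1/3, -40/3)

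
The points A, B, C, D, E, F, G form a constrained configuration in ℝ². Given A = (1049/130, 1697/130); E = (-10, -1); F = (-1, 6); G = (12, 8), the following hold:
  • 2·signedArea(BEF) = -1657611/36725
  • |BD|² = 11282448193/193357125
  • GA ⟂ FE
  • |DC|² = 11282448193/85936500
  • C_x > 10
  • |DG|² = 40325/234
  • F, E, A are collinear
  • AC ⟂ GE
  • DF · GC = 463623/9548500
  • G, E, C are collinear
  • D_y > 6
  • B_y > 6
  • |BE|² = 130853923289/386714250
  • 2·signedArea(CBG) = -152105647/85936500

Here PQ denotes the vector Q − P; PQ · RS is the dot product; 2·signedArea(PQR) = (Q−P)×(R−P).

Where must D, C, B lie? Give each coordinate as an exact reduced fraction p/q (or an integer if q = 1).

1. C_x = 382081/36725  [G, E, C are collinear ∩ AC ⟂ GE]
2. C_y = 539639/73450  [G, E, C are collinear ∩ AC ⟂ GE]
   → C = (382081/36725, 539639/73450)
3. B_x = 485523/73450  [2·signedArea(BEF) = -1657611/36725 ∩ 2·signedArea(CBG) = -152105647/85936500]
4. B_y = 4563889/661050  [2·signedArea(BEF) = -1657611/36725 ∩ 2·signedArea(CBG) = -152105647/85936500]
   → B = (485523/73450, 4563889/661050)
5. D_x = -127/130  [line 58619/36725·x + 47961/73450·y + -22632263/9548500 = 0 ∩ |DG|² = 40325/234]
6. D_y = 2347/390  [line 58619/36725·x + 47961/73450·y + -22632263/9548500 = 0 ∩ |DG|² = 40325/234]
   → D = (-127/130, 2347/390)

B = (485523/73450, 4563889/661050)
C = (382081/36725, 539639/73450)
D = (-127/130, 2347/390)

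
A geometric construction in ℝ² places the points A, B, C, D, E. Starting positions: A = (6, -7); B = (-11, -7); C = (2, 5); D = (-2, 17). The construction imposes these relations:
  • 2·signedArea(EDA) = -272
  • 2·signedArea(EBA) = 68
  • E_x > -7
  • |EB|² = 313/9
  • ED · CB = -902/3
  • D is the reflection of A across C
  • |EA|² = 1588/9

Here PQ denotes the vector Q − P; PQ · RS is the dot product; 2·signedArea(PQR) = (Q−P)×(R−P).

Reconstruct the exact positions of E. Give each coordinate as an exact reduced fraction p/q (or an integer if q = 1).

1. E_x = -20/3  [ED · CB = -902/3 ∩ 2·signedArea(EDA) = -272]
2. E_y = -3  [ED · CB = -902/3 ∩ 2·signedArea(EDA) = -272]
   → E = (-20/3, -3)

E = (-20/3, -3)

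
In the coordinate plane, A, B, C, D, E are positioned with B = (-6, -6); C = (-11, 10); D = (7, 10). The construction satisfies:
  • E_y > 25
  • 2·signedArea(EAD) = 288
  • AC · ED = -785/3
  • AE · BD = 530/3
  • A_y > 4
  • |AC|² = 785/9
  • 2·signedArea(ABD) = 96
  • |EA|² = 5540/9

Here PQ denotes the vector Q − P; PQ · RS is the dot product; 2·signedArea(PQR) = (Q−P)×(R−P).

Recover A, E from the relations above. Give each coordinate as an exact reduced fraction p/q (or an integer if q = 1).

A = (-10/3, 14/3)
E = (-16, 26)

1. A_x = -10/3  [line -16·x + 13·y + -114 = 0 ∩ |AC|² = 785/9]
2. A_y = 14/3  [line -16·x + 13·y + -114 = 0 ∩ |AC|² = 785/9]
   → A = (-10/3, 14/3)
3. E_x = -16  [2·signedArea(EAD) = 288 ∩ AE · BD = 530/3]
4. E_y = 26  [2·signedArea(EAD) = 288 ∩ AE · BD = 530/3]
   → E = (-16, 26)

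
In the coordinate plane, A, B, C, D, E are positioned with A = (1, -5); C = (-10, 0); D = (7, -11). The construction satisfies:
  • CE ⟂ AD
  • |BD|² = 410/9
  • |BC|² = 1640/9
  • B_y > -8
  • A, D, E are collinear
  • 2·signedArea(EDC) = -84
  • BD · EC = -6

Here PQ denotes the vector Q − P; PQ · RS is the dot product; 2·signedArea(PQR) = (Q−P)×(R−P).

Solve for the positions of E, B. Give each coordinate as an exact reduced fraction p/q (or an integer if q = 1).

1. E_x = -7  [A, D, E are collinear ∩ CE ⟂ AD]
2. E_y = 3  [A, D, E are collinear ∩ CE ⟂ AD]
   → E = (-7, 3)
3. B_x = 4/3  [line 3·x + 3·y + 18 = 0 ∩ |BD|² = 410/9]
4. B_y = -22/3  [line 3·x + 3·y + 18 = 0 ∩ |BD|² = 410/9]
   → B = (4/3, -22/3)

B = (4/3, -22/3)
E = (-7, 3)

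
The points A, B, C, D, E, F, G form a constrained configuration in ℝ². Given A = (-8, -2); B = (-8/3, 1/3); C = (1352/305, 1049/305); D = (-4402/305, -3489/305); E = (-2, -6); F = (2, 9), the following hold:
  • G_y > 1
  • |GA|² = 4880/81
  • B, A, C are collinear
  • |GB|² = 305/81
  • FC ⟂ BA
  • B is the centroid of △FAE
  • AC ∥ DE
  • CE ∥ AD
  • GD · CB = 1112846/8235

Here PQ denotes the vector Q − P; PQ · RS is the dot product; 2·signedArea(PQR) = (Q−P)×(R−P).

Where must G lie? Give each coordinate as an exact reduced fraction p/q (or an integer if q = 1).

G = (-8/9, 10/9)

1. G_x = -8/9  [line 6496/915·x + 2842/915·y + 23548/8235 = 0 ∩ |GA|² = 4880/81]
2. G_y = 10/9  [line 6496/915·x + 2842/915·y + 23548/8235 = 0 ∩ |GA|² = 4880/81]
   → G = (-8/9, 10/9)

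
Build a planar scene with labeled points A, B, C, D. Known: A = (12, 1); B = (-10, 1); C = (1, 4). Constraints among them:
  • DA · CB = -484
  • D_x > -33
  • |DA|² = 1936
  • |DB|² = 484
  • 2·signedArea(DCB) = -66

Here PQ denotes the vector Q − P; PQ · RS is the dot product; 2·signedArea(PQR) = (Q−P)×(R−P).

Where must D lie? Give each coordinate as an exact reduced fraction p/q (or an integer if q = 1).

1. D_x = -32  [DA · CB = -484 ∩ 2·signedArea(DCB) = -66]
2. D_y = 1  [DA · CB = -484 ∩ 2·signedArea(DCB) = -66]
   → D = (-32, 1)

D = (-32, 1)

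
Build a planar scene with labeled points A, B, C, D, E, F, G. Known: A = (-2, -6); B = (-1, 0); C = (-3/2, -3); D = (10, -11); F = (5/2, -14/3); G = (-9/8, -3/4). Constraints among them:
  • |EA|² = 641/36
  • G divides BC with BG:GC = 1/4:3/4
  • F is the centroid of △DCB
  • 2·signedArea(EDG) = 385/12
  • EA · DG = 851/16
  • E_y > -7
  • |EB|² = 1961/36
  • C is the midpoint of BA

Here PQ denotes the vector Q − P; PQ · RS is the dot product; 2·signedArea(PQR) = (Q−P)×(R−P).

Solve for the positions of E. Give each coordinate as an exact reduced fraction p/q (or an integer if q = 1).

E = (13/6, -20/3)

1. E_x = 13/6  [EA · DG = 851/16 ∩ 2·signedArea(EDG) = 385/12]
2. E_y = -20/3  [EA · DG = 851/16 ∩ 2·signedArea(EDG) = 385/12]
   → E = (13/6, -20/3)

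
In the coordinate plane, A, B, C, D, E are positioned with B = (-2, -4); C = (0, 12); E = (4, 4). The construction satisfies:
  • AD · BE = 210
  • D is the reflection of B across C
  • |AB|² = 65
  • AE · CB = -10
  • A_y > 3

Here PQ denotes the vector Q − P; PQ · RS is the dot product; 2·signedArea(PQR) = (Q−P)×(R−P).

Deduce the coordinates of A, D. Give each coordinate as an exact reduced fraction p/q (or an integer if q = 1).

1. A_x = -1  [line 2·x + 16·y + -62 = 0 ∩ |AB|² = 65]
2. A_y = 4  [line 2·x + 16·y + -62 = 0 ∩ |AB|² = 65]
   → A = (-1, 4)
3. D_x = 2  [D is the reflection of B across C]
4. D_y = 28  [D is the reflection of B across C]
   → D = (2, 28)

A = (-1, 4)
D = (2, 28)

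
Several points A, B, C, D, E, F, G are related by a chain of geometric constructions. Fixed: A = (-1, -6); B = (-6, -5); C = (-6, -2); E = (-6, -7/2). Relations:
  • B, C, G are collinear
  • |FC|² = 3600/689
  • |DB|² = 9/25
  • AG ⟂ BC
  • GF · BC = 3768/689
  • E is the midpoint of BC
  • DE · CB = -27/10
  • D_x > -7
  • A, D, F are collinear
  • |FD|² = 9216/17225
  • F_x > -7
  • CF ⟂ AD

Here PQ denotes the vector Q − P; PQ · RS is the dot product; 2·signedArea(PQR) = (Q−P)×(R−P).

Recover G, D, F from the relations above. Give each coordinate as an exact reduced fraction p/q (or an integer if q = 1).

D = (-6, -22/5)
F = (-4614/689, -2878/689)
G = (-6, -6)

1. G_x = -6  [B, C, G are collinear ∩ AG ⟂ BC]
2. G_y = -6  [B, C, G are collinear ∩ AG ⟂ BC]
   → G = (-6, -6)
3. D_y = -22/5  [DE · CB = -27/10]
4. D_x = -6  [|DB|² = 9/25]
   → D = (-6, -22/5)
5. F_x = -4614/689  [A, D, F are collinear ∩ CF ⟂ AD]
6. F_y = -2878/689  [A, D, F are collinear ∩ CF ⟂ AD]
   → F = (-4614/689, -2878/689)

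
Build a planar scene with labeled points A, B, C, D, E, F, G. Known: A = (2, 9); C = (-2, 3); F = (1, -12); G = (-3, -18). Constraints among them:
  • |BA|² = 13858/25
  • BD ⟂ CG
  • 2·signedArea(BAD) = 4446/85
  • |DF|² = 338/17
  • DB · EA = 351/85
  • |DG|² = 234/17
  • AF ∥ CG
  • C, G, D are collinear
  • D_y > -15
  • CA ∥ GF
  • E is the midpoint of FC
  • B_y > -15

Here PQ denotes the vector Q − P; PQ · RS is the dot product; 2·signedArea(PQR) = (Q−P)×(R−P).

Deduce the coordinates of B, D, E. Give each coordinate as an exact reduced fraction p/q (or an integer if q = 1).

B = (-3/5, -72/5)
D = (-48/17, -243/17)
E = (-1/2, -9/2)

1. D_x = -48/17  [line 21·x + -1·y + 45 = 0 ∩ |DG|² = 234/17]
2. D_y = -243/17  [line 21·x + -1·y + 45 = 0 ∩ |DG|² = 234/17]
   → D = (-48/17, -243/17)
3. E_x = -1/2  [E is the midpoint of FC]
4. E_y = -9/2  [E is the midpoint of FC]
   → E = (-1/2, -9/2)
5. B_x = -3/5  [2·signedArea(BAD) = 4446/85 ∩ BD ⟂ CG]
6. B_y = -72/5  [2·signedArea(BAD) = 4446/85 ∩ BD ⟂ CG]
   → B = (-3/5, -72/5)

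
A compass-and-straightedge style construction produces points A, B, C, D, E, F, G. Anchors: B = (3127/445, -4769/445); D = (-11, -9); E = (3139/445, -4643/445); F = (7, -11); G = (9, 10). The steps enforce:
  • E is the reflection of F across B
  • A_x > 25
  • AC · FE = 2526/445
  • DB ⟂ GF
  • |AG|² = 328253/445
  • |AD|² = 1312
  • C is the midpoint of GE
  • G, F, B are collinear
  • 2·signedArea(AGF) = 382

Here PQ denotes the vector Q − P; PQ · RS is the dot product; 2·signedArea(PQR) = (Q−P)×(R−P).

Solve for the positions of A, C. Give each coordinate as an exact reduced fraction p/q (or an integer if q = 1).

1. A_x = 11173/445  [line 21·x + -2·y + -551 = 0 ∩ |AD|² = 1312]
2. A_y = -5281/445  [line 21·x + -2·y + -551 = 0 ∩ |AD|² = 1312]
   → A = (11173/445, -5281/445)
3. C_x = 3572/445  [C is the midpoint of GE]
4. C_y = -193/890  [C is the midpoint of GE]
   → C = (3572/445, -193/890)

A = (11173/445, -5281/445)
C = (3572/445, -193/890)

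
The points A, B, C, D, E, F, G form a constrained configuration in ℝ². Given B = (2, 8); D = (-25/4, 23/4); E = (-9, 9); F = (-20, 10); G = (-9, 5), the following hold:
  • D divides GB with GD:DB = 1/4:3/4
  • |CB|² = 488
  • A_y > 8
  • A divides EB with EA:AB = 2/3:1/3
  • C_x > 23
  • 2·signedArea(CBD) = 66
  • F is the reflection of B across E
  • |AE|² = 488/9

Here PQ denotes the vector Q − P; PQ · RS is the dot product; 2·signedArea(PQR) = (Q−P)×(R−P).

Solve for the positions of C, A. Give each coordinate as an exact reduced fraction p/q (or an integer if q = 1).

A = (-5/3, 25/3)
C = (24, 6)

1. C_x = 24  [line 9/4·x + -33/4·y + -9/2 = 0 ∩ |CB|² = 488]
2. C_y = 6  [line 9/4·x + -33/4·y + -9/2 = 0 ∩ |CB|² = 488]
   → C = (24, 6)
3. A_x = -5/3  [A divides EB with EA:AB = 2/3:1/3]
4. A_y = 25/3  [A divides EB with EA:AB = 2/3:1/3]
   → A = (-5/3, 25/3)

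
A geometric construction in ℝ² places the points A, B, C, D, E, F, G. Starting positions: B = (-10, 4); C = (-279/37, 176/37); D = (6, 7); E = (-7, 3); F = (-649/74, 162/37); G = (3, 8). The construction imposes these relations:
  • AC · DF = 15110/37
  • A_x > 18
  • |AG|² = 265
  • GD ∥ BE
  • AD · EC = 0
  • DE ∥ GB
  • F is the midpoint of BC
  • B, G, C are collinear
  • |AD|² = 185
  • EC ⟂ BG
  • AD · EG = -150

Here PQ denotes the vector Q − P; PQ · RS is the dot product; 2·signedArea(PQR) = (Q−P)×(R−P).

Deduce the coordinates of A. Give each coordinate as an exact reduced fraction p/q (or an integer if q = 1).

1. A_x = 19  [AD · EC = 0 ∩ AD · EG = -150]
2. A_y = 11  [AD · EC = 0 ∩ AD · EG = -150]
   → A = (19, 11)

A = (19, 11)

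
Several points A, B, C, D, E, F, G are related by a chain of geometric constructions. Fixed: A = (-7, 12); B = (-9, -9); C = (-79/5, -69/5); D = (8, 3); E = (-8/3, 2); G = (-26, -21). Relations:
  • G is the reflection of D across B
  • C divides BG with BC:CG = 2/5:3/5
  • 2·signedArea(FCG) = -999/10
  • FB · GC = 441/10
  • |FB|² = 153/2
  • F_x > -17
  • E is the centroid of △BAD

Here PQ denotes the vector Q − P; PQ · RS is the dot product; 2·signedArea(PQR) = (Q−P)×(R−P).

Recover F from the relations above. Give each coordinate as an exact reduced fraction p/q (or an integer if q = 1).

1. F_x = -33/2  [2·signedArea(FCG) = -999/10 ∩ FB · GC = 441/10]
2. F_y = -9/2  [2·signedArea(FCG) = -999/10 ∩ FB · GC = 441/10]
   → F = (-33/2, -9/2)

F = (-33/2, -9/2)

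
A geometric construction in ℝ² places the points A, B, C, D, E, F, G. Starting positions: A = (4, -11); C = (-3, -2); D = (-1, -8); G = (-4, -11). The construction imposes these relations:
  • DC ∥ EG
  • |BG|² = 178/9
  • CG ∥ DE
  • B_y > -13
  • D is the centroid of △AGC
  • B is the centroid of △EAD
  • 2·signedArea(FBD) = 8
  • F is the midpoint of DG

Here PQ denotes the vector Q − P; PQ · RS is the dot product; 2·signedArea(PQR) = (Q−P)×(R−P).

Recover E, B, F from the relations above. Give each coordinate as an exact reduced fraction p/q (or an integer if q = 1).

1. E_x = -2  [DC ∥ EG ∩ CG ∥ DE]
2. E_y = -17  [DC ∥ EG ∩ CG ∥ DE]
   → E = (-2, -17)
3. B_x = 1/3  [B is the centroid of △EAD]
4. B_y = -12  [B is the centroid of △EAD]
   → B = (1/3, -12)
5. F_x = -5/2  [F is the midpoint of DG]
6. F_y = -19/2  [F is the midpoint of DG]
   → F = (-5/2, -19/2)

B = (1/3, -12)
E = (-2, -17)
F = (-5/2, -19/2)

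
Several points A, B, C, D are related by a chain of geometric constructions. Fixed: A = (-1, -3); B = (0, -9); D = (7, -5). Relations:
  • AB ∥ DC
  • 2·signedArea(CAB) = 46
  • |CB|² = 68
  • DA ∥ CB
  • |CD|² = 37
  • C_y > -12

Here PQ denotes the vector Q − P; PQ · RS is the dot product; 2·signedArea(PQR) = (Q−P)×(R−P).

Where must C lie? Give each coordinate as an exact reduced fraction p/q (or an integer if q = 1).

C = (8, -11)

1. C_x = 8  [DA ∥ CB ∩ AB ∥ DC]
2. C_y = -11  [DA ∥ CB ∩ AB ∥ DC]
   → C = (8, -11)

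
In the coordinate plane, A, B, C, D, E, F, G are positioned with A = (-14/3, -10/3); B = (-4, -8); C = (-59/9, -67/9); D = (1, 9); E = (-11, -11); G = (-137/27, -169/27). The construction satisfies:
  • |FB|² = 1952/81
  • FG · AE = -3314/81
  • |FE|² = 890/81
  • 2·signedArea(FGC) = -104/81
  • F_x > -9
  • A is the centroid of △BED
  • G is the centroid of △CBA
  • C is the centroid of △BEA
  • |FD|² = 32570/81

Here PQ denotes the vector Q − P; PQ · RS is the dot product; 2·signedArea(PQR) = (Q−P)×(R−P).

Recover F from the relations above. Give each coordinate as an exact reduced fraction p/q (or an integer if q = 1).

F = (-80/9, -76/9)

1. F_x = -80/9  [2·signedArea(FGC) = -104/81 ∩ FG · AE = -3314/81]
2. F_y = -76/9  [2·signedArea(FGC) = -104/81 ∩ FG · AE = -3314/81]
   → F = (-80/9, -76/9)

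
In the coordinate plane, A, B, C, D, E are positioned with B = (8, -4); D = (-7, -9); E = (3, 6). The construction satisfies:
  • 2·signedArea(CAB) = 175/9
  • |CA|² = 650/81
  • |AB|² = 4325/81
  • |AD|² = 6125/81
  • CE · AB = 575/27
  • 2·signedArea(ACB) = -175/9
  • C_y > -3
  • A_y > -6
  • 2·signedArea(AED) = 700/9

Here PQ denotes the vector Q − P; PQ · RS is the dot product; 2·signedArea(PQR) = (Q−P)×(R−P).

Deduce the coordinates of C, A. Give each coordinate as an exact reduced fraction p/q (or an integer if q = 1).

A = (7/9, -46/9)
C = (4/3, -7/3)

1. A_x = 7/9  [line 15·x + -10·y + -565/9 = 0 ∩ |AD|² = 6125/81]
2. A_y = -46/9  [line 15·x + -10·y + -565/9 = 0 ∩ |AD|² = 6125/81]
   → A = (7/9, -46/9)
3. C_x = 4/3  [2·signedArea(CAB) = 175/9 ∩ CE · AB = 575/27]
4. C_y = -7/3  [2·signedArea(CAB) = 175/9 ∩ CE · AB = 575/27]
   → C = (4/3, -7/3)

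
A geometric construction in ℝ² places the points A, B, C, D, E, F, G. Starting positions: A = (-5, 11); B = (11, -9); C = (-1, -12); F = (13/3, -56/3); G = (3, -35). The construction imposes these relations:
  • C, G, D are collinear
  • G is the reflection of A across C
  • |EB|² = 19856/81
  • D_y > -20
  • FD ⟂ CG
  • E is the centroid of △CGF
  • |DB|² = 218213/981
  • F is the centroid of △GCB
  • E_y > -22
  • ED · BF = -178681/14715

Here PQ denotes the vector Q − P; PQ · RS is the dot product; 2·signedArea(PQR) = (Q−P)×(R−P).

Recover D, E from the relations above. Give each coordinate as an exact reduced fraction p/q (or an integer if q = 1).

D = (461/1635, -31672/1635)
E = (19/9, -197/9)

1. D_x = 461/1635  [C, G, D are collinear ∩ FD ⟂ CG]
2. D_y = -31672/1635  [C, G, D are collinear ∩ FD ⟂ CG]
   → D = (461/1635, -31672/1635)
3. E_x = 19/9  [E is the centroid of △CGF]
4. E_y = -197/9  [E is the centroid of △CGF]
   → E = (19/9, -197/9)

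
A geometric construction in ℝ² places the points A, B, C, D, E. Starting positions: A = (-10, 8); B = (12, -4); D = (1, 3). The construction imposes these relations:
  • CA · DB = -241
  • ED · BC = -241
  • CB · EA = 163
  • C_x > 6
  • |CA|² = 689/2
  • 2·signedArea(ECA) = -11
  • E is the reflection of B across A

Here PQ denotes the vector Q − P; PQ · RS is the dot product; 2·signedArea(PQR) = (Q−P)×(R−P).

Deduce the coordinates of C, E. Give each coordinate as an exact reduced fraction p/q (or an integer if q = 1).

C = (13/2, -1/2)
E = (-32, 20)

1. C_x = 13/2  [line -11·x + 7·y + 75 = 0 ∩ |CA|² = 689/2]
2. C_y = -1/2  [line -11·x + 7·y + 75 = 0 ∩ |CA|² = 689/2]
   → C = (13/2, -1/2)
3. E_x = -32  [CB · EA = 163 ∩ E is the reflection of B across A]
4. E_y = 20  [CB · EA = 163 ∩ E is the reflection of B across A]
   → E = (-32, 20)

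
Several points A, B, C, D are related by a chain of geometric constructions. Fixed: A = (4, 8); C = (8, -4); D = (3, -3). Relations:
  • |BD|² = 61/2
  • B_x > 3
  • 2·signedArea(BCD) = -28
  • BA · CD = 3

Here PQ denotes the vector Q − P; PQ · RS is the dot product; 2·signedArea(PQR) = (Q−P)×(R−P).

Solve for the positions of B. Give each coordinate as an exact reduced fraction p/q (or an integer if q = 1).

B = (7/2, 5/2)

1. B_x = 7/2  [2·signedArea(BCD) = -28 ∩ BA · CD = 3]
2. B_y = 5/2  [2·signedArea(BCD) = -28 ∩ BA · CD = 3]
   → B = (7/2, 5/2)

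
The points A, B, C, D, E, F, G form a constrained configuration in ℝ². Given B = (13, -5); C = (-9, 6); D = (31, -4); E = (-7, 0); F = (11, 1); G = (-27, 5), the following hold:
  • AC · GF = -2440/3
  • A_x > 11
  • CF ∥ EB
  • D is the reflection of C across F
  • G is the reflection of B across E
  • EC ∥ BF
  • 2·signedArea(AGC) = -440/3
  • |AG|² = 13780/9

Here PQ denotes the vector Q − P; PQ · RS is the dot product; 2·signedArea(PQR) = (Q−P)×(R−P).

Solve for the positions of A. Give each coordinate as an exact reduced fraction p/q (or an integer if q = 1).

1. A_x = 35/3  [AC · GF = -2440/3 ∩ 2·signedArea(AGC) = -440/3]
2. A_y = -1  [AC · GF = -2440/3 ∩ 2·signedArea(AGC) = -440/3]
   → A = (35/3, -1)

A = (35/3, -1)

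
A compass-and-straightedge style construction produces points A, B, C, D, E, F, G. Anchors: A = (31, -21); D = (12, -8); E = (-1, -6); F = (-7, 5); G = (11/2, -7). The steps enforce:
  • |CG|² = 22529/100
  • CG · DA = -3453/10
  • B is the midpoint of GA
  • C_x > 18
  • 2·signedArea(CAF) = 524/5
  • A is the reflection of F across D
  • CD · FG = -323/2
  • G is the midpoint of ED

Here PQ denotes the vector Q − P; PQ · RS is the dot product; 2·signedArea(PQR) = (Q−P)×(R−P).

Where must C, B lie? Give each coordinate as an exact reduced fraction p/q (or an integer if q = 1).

1. C_x = 91/5  [2·signedArea(CAF) = 524/5 ∩ CD · FG = -323/2]
2. C_y = -15  [2·signedArea(CAF) = 524/5 ∩ CD · FG = -323/2]
   → C = (91/5, -15)
3. B_x = 73/4  [B is the midpoint of GA]
4. B_y = -14  [B is the midpoint of GA]
   → B = (73/4, -14)

B = (73/4, -14)
C = (91/5, -15)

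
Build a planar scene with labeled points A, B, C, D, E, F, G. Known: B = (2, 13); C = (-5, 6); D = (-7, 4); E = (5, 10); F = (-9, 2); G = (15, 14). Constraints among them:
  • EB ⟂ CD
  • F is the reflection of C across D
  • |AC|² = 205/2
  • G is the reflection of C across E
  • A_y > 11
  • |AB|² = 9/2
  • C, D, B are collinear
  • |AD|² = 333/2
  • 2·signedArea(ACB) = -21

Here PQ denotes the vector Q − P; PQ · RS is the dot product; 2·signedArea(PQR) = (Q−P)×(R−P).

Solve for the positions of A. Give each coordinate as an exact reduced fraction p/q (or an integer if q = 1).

1. A_x = 7/2  [line -7·x + 7·y + -56 = 0 ∩ |AC|² = 205/2]
2. A_y = 23/2  [line -7·x + 7·y + -56 = 0 ∩ |AC|² = 205/2]
   → A = (7/2, 23/2)

A = (7/2, 23/2)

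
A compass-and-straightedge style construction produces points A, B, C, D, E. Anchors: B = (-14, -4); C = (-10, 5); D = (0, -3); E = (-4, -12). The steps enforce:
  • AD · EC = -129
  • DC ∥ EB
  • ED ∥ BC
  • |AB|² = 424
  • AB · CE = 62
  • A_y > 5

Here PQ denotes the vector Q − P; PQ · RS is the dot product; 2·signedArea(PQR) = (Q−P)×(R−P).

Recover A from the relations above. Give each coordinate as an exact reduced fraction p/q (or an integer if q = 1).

A = (4, 6)

1. A_x = 4  [line -6·x + 17·y + -78 = 0 ∩ |AB|² = 424]
2. A_y = 6  [line -6·x + 17·y + -78 = 0 ∩ |AB|² = 424]
   → A = (4, 6)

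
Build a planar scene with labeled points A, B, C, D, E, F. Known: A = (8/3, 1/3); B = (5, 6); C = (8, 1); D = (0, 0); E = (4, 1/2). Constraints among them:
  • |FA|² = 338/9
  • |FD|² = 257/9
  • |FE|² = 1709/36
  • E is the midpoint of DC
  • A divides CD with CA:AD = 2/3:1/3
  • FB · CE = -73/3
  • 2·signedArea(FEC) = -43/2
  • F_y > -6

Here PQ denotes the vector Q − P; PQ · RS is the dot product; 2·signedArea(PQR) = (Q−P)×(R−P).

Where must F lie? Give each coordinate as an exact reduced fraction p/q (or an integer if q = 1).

1. F_x = 1/3  [FB · CE = -73/3 ∩ 2·signedArea(FEC) = -43/2]
2. F_y = -16/3  [FB · CE = -73/3 ∩ 2·signedArea(FEC) = -43/2]
   → F = (1/3, -16/3)

F = (1/3, -16/3)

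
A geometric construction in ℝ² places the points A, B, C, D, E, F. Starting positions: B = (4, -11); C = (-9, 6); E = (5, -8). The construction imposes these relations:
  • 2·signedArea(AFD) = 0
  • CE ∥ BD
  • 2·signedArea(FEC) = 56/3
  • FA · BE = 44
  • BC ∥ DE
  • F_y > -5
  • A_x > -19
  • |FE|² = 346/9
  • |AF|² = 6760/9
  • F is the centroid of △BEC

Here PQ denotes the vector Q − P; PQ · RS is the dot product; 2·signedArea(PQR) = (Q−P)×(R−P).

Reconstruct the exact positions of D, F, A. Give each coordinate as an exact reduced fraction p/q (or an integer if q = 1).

A = (-18, 49/3)
D = (18, -25)
F = (0, -13/3)

1. D_x = 18  [BC ∥ DE ∩ CE ∥ BD]
2. D_y = -25  [BC ∥ DE ∩ CE ∥ BD]
   → D = (18, -25)
3. F_x = 0  [F is the centroid of △BEC]
4. F_y = -13/3  [F is the centroid of △BEC]
   → F = (0, -13/3)
5. A_x = -18  [2·signedArea(AFD) = 0 ∩ FA · BE = 44]
6. A_y = 49/3  [2·signedArea(AFD) = 0 ∩ FA · BE = 44]
   → A = (-18, 49/3)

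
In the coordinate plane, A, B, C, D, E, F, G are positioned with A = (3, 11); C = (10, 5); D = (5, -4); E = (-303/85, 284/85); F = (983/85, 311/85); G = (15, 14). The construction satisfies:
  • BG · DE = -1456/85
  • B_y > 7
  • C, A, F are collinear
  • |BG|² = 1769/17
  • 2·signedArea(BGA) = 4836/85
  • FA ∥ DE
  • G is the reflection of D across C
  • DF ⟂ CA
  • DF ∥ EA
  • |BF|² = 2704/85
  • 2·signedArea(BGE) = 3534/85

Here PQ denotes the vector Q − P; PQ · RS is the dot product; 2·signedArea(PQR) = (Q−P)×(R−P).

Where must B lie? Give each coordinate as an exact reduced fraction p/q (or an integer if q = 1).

B = (619/85, 623/85)

1. B_x = 619/85  [BG · DE = -1456/85 ∩ 2·signedArea(BGE) = 3534/85]
2. B_y = 623/85  [BG · DE = -1456/85 ∩ 2·signedArea(BGE) = 3534/85]
   → B = (619/85, 623/85)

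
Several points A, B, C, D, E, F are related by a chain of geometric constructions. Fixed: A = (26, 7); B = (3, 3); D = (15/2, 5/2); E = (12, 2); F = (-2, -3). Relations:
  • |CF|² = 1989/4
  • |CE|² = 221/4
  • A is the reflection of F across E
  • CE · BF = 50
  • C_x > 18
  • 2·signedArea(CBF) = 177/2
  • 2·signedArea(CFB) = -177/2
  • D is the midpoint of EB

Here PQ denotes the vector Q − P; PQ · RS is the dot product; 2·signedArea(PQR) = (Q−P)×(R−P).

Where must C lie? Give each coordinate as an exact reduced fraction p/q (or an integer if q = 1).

C = (19, 9/2)

1. C_x = 19  [CE · BF = 50 ∩ 2·signedArea(CBF) = 177/2]
2. C_y = 9/2  [CE · BF = 50 ∩ 2·signedArea(CBF) = 177/2]
   → C = (19, 9/2)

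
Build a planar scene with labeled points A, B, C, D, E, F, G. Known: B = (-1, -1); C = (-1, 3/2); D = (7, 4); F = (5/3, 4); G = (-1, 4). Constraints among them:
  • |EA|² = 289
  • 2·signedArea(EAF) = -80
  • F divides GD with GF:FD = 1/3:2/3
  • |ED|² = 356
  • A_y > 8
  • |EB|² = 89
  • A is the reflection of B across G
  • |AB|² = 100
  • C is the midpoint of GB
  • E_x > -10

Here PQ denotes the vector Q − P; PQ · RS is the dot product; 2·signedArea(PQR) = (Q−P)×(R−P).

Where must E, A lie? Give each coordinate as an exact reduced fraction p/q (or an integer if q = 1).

A = (-1, 9)
E = (-9, -6)

1. A_x = -1  [A is the reflection of B across G]
2. A_y = 9  [A is the reflection of B across G]
   → A = (-1, 9)
3. E_x = -9  [line 5·x + 8/3·y + 61 = 0 ∩ |ED|² = 356]
4. E_y = -6  [line 5·x + 8/3·y + 61 = 0 ∩ |ED|² = 356]
   → E = (-9, -6)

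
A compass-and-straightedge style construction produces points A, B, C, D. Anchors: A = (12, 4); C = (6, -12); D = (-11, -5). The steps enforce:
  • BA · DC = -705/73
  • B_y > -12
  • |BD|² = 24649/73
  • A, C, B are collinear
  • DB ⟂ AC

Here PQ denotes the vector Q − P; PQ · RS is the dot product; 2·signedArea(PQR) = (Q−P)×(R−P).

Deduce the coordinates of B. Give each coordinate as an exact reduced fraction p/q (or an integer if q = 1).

B = (453/73, -836/73)

1. B_x = 453/73  [A, C, B are collinear ∩ DB ⟂ AC]
2. B_y = -836/73  [A, C, B are collinear ∩ DB ⟂ AC]
   → B = (453/73, -836/73)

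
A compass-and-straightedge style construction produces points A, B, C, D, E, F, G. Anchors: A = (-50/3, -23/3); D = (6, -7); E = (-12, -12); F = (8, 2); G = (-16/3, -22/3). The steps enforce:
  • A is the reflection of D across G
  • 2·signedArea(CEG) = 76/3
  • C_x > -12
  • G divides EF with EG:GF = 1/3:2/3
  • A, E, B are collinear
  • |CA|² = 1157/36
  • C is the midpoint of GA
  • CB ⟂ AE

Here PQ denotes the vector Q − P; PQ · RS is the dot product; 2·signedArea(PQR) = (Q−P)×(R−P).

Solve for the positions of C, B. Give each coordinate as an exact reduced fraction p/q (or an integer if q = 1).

B = (-5003/365, -7603/730)
C = (-11, -15/2)

1. C_x = -11  [C is the midpoint of GA]
2. C_y = -15/2  [C is the midpoint of GA]
   → C = (-11, -15/2)
3. B_x = -5003/365  [A, E, B are collinear ∩ CB ⟂ AE]
4. B_y = -7603/730  [A, E, B are collinear ∩ CB ⟂ AE]
   → B = (-5003/365, -7603/730)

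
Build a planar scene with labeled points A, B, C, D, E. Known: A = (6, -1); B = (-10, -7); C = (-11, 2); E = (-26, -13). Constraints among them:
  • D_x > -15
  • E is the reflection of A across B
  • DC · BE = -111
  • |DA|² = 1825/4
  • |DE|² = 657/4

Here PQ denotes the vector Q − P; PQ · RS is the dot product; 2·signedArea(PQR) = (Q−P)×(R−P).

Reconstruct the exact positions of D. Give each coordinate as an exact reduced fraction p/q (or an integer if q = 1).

D = (-14, -17/2)

1. D_x = -14  [line 16·x + 6·y + 275 = 0 ∩ |DE|² = 657/4]
2. D_y = -17/2  [line 16·x + 6·y + 275 = 0 ∩ |DE|² = 657/4]
   → D = (-14, -17/2)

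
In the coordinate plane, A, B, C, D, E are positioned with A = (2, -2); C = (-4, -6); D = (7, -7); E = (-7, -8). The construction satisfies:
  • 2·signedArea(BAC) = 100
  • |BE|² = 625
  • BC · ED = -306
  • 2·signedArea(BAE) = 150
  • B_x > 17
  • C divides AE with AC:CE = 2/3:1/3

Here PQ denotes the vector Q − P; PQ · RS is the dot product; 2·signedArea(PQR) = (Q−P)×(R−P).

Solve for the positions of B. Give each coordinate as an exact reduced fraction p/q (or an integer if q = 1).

1. B_x = 18  [2·signedArea(BAC) = 100 ∩ BC · ED = -306]
2. B_y = -8  [2·signedArea(BAC) = 100 ∩ BC · ED = -306]
   → B = (18, -8)

B = (18, -8)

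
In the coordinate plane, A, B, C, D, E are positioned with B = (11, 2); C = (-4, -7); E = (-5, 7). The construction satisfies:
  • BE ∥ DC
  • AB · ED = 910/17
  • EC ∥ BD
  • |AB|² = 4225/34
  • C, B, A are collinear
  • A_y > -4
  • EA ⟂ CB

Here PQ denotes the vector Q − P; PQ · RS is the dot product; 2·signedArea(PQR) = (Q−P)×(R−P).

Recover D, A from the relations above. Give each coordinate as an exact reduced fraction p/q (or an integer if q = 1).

A = (49/34, -127/34)
D = (12, -12)

1. D_x = 12  [BE ∥ DC ∩ EC ∥ BD]
2. D_y = -12  [BE ∥ DC ∩ EC ∥ BD]
   → D = (12, -12)
3. A_x = 49/34  [C, B, A are collinear ∩ EA ⟂ CB]
4. A_y = -127/34  [C, B, A are collinear ∩ EA ⟂ CB]
   → A = (49/34, -127/34)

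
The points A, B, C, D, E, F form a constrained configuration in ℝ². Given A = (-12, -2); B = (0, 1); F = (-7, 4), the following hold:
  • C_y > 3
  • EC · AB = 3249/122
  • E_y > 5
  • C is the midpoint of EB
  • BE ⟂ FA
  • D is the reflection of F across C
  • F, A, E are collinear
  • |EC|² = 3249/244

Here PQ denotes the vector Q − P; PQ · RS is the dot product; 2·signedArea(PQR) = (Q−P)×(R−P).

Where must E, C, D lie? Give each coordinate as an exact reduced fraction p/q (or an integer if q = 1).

1. E_x = -342/61  [F, A, E are collinear ∩ BE ⟂ FA]
2. E_y = 346/61  [F, A, E are collinear ∩ BE ⟂ FA]
   → E = (-342/61, 346/61)
3. C_x = -171/61  [C is the midpoint of EB]
4. C_y = 407/122  [C is the midpoint of EB]
   → C = (-171/61, 407/122)
5. D_x = 85/61  [D is the reflection of F across C]
6. D_y = 163/61  [D is the reflection of F across C]
   → D = (85/61, 163/61)

C = (-171/61, 407/122)
D = (85/61, 163/61)
E = (-342/61, 346/61)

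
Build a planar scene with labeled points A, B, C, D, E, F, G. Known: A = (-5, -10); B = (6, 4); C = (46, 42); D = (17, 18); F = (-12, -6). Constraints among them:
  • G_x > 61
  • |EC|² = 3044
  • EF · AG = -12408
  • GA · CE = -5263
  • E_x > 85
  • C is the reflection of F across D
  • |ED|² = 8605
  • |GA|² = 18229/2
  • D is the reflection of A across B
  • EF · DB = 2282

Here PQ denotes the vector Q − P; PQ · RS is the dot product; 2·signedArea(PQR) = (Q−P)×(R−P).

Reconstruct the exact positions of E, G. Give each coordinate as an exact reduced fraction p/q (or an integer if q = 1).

1. E_x = 86  [line 11·x + 14·y + -2066 = 0 ∩ |ED|² = 8605]
2. E_y = 80  [line 11·x + 14·y + -2066 = 0 ∩ |ED|² = 8605]
   → E = (86, 80)
3. G_x = 123/2  [EF · AG = -12408 ∩ GA · CE = -5263]
4. G_y = 117/2  [EF · AG = -12408 ∩ GA · CE = -5263]
   → G = (123/2, 117/2)

E = (86, 80)
G = (123/2, 117/2)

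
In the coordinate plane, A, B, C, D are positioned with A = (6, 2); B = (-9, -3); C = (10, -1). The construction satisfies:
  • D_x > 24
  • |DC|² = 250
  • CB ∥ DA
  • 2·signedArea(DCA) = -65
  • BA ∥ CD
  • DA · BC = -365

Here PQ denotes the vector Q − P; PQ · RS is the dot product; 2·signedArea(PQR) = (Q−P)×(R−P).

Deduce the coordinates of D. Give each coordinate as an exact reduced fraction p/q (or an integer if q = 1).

1. D_x = 25  [CB ∥ DA ∩ BA ∥ CD]
2. D_y = 4  [CB ∥ DA ∩ BA ∥ CD]
   → D = (25, 4)

D = (25, 4)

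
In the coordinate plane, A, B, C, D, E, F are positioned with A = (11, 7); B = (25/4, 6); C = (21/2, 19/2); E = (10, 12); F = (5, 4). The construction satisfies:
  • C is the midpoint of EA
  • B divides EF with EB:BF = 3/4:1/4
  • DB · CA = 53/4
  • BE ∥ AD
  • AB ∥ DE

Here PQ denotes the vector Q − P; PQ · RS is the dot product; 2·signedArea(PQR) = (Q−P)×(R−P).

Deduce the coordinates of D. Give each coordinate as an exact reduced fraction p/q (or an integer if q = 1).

D = (59/4, 13)

1. D_x = 59/4  [AB ∥ DE ∩ BE ∥ AD]
2. D_y = 13  [AB ∥ DE ∩ BE ∥ AD]
   → D = (59/4, 13)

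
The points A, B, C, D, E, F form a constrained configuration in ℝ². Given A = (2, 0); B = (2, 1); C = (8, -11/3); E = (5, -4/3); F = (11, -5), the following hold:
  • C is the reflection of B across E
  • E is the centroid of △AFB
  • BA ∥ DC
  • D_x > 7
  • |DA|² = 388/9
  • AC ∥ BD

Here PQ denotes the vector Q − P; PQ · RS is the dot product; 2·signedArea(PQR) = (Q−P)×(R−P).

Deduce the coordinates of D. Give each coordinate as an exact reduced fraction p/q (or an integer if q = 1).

1. D_x = 8  [BA ∥ DC ∩ AC ∥ BD]
2. D_y = -8/3  [BA ∥ DC ∩ AC ∥ BD]
   → D = (8, -8/3)

D = (8, -8/3)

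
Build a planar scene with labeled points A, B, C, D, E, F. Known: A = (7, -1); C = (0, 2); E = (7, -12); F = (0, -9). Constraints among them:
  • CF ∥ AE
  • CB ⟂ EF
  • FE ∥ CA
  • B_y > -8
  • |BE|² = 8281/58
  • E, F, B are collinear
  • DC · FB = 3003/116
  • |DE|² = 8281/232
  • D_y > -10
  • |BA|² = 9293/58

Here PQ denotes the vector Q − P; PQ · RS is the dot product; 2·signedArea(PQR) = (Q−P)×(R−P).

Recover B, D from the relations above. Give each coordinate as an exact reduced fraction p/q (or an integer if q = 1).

B = (-231/58, -423/58)
D = (175/116, -1119/116)

1. B_x = -231/58  [E, F, B are collinear ∩ CB ⟂ EF]
2. B_y = -423/58  [E, F, B are collinear ∩ CB ⟂ EF]
   → B = (-231/58, -423/58)
3. D_x = 175/116  [line 231/58·x + -99/58·y + -2607/116 = 0 ∩ |DE|² = 8281/232]
4. D_y = -1119/116  [line 231/58·x + -99/58·y + -2607/116 = 0 ∩ |DE|² = 8281/232]
   → D = (175/116, -1119/116)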